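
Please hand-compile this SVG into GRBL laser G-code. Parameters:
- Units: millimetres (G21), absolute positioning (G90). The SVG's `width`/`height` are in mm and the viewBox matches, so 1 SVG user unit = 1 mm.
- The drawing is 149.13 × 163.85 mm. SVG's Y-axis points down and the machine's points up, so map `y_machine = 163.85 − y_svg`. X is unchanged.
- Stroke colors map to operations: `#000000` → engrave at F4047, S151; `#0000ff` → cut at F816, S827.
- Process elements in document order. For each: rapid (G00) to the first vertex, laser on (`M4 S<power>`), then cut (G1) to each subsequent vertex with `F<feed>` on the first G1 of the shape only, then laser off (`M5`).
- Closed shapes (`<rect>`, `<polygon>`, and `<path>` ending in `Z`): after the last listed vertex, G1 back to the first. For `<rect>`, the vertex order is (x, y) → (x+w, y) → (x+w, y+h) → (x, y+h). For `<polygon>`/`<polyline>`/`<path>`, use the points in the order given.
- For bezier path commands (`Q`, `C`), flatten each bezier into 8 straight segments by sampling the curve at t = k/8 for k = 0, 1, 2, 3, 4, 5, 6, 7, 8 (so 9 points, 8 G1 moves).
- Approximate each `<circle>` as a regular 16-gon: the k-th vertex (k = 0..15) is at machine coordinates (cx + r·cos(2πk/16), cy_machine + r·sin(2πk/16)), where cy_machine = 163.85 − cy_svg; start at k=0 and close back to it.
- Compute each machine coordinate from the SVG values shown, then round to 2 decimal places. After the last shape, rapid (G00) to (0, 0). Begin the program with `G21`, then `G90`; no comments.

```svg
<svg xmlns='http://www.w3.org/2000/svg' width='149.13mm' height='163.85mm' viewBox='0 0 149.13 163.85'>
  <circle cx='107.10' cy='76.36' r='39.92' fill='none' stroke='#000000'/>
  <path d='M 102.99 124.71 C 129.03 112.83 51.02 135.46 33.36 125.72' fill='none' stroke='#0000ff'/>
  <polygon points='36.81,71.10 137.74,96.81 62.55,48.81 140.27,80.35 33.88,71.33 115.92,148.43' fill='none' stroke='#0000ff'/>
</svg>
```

1 u = 1 mm; y_m = 163.85 − y.

[1] `<circle>` circle, #000000→engrave S151 F4047: (147.02,87.49) → (143.98,102.77) → (135.33,115.72) → (122.38,124.37) → (107.10,127.41) → (91.82,124.37) → (78.87,115.72) → (70.22,102.77) → (67.18,87.49) → (70.22,72.21) → (78.87,59.26) → (91.82,50.61) → (107.10,47.57) → (122.38,50.61) → (135.33,59.26) → (143.98,72.21) → (147.02,87.49) (closed)

[2] `<path>` cubic bezier, #0000ff→cut S827 F816: (102.99,39.14) → (108.20,42.11) → (105.58,42.62) → (97.06,41.47) → (84.56,39.44) → (70.02,37.30) → (55.35,35.85) → (42.49,35.86) → (33.36,38.13)

[3] `<polygon>` closed polygon, #0000ff→cut S827 F816: (36.81,92.75) → (137.74,67.04) → (62.55,115.04) → (140.27,83.50) → (33.88,92.52) → (115.92,15.42) → (36.81,92.75) (closed)

G21
G90
G00 X147.02 Y87.49
M4 S151
G1 X143.98 Y102.77 F4047
G1 X135.33 Y115.72
G1 X122.38 Y124.37
G1 X107.10 Y127.41
G1 X91.82 Y124.37
G1 X78.87 Y115.72
G1 X70.22 Y102.77
G1 X67.18 Y87.49
G1 X70.22 Y72.21
G1 X78.87 Y59.26
G1 X91.82 Y50.61
G1 X107.10 Y47.57
G1 X122.38 Y50.61
G1 X135.33 Y59.26
G1 X143.98 Y72.21
G1 X147.02 Y87.49
M5
G00 X102.99 Y39.14
M4 S827
G1 X108.20 Y42.11 F816
G1 X105.58 Y42.62
G1 X97.06 Y41.47
G1 X84.56 Y39.44
G1 X70.02 Y37.30
G1 X55.35 Y35.85
G1 X42.49 Y35.86
G1 X33.36 Y38.13
M5
G00 X36.81 Y92.75
M4 S827
G1 X137.74 Y67.04 F816
G1 X62.55 Y115.04
G1 X140.27 Y83.50
G1 X33.88 Y92.52
G1 X115.92 Y15.42
G1 X36.81 Y92.75
M5
G00 X0.00 Y0.00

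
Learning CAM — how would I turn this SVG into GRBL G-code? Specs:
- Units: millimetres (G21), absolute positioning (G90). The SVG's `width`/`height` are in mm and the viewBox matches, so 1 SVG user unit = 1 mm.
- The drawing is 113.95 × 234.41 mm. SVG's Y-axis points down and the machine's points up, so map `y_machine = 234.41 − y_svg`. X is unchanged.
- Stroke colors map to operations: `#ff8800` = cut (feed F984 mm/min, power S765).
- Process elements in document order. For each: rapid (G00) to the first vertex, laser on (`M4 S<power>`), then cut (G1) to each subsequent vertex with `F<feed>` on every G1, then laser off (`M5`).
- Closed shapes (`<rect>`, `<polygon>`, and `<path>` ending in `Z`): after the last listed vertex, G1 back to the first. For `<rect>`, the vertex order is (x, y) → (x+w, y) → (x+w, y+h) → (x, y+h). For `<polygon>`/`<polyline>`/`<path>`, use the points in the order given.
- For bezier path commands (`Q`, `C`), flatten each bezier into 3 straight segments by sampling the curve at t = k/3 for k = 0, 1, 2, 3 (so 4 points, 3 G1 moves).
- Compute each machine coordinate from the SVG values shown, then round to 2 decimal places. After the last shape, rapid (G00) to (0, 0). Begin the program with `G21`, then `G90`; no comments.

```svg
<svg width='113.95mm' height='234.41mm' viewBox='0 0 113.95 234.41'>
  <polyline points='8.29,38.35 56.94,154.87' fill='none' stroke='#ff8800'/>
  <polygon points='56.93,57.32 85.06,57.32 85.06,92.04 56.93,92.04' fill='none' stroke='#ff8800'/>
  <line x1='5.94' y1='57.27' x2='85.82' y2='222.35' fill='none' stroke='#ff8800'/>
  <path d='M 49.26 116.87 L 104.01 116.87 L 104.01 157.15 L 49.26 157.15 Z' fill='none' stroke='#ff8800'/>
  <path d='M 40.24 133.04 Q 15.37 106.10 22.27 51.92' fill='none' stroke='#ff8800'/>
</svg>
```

G21
G90
G00 X8.29 Y196.06
M4 S765
G1 X56.94 Y79.54 F984
M5
G00 X56.93 Y177.09
M4 S765
G1 X85.06 Y177.09 F984
G1 X85.06 Y142.37 F984
G1 X56.93 Y142.37 F984
G1 X56.93 Y177.09 F984
M5
G00 X5.94 Y177.14
M4 S765
G1 X85.82 Y12.06 F984
M5
G00 X49.26 Y117.54
M4 S765
G1 X104.01 Y117.54 F984
G1 X104.01 Y77.26 F984
G1 X49.26 Y77.26 F984
G1 X49.26 Y117.54 F984
M5
G00 X40.24 Y101.37
M4 S765
G1 X27.19 Y122.36 F984
G1 X21.20 Y149.40 F984
G1 X22.27 Y182.49 F984
M5
G00 X0.00 Y0.00

Since the viewBox matches the mm dimensions, user units are millimetres directly. The only transform is the Y-flip y_m = 234.41 − y_svg.

Shape 1 is a line segment drawn with `<polyline>`. Its stroke #ff8800 means cut at S765, F984. After flipping Y the toolpath is (8.29,196.06) → (56.94,79.54).

Shape 2 is a rectangle drawn with `<polygon>`. Its stroke #ff8800 means cut at S765, F984. After flipping Y the toolpath is (56.93,177.09) → (85.06,177.09) → (85.06,142.37) → (56.93,142.37) → (56.93,177.09), returning to the start.

Shape 3 is a line segment drawn with `<line>`. Its stroke #ff8800 means cut at S765, F984. After flipping Y the toolpath is (5.94,177.14) → (85.82,12.06).

Shape 4 is a rectangle drawn with `<path>`. Its stroke #ff8800 means cut at S765, F984. After flipping Y the toolpath is (49.26,117.54) → (104.01,117.54) → (104.01,77.26) → (49.26,77.26) → (49.26,117.54), returning to the start.

Shape 5 is a quadratic bezier drawn with `<path>`. Its stroke #ff8800 means cut at S765, F984. After flipping Y the toolpath is (40.24,101.37) → (27.19,122.36) → (21.20,149.40) → (22.27,182.49).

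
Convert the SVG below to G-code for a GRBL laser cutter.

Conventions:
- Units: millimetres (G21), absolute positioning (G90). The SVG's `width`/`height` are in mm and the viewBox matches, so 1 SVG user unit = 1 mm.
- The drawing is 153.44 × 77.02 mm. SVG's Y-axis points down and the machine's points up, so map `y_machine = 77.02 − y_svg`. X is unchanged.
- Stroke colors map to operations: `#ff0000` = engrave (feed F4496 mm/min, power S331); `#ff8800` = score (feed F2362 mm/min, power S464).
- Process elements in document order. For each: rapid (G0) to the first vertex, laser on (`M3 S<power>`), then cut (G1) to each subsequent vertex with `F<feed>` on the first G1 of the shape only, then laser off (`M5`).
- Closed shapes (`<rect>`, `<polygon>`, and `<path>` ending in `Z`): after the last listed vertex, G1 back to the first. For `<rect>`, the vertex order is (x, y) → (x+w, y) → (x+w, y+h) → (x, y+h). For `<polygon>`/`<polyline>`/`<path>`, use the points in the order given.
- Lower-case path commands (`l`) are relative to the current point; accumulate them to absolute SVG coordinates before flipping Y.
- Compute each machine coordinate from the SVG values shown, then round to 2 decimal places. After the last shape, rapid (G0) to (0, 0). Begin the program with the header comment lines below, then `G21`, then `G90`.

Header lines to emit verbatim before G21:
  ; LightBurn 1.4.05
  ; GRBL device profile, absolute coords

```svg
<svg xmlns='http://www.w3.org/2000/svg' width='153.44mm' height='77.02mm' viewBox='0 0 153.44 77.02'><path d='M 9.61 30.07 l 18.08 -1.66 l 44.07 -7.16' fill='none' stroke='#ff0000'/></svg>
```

viewBox `0 0 153.44 77.02` with mm width/height → 1 unit = 1 mm. Flip: y_m = 77.02 − y_svg.

**Shape 1** — `<path>` open polyline, stroke `#ff0000` → engrave (S331, F4496). Machine vertices: (9.61,46.95) → (27.69,48.61) → (71.76,55.77). Open path.

; LightBurn 1.4.05
; GRBL device profile, absolute coords
G21
G90
G0 X9.61 Y46.95
M3 S331
G1 X27.69 Y48.61 F4496
G1 X71.76 Y55.77
M5
G0 X0.00 Y0.00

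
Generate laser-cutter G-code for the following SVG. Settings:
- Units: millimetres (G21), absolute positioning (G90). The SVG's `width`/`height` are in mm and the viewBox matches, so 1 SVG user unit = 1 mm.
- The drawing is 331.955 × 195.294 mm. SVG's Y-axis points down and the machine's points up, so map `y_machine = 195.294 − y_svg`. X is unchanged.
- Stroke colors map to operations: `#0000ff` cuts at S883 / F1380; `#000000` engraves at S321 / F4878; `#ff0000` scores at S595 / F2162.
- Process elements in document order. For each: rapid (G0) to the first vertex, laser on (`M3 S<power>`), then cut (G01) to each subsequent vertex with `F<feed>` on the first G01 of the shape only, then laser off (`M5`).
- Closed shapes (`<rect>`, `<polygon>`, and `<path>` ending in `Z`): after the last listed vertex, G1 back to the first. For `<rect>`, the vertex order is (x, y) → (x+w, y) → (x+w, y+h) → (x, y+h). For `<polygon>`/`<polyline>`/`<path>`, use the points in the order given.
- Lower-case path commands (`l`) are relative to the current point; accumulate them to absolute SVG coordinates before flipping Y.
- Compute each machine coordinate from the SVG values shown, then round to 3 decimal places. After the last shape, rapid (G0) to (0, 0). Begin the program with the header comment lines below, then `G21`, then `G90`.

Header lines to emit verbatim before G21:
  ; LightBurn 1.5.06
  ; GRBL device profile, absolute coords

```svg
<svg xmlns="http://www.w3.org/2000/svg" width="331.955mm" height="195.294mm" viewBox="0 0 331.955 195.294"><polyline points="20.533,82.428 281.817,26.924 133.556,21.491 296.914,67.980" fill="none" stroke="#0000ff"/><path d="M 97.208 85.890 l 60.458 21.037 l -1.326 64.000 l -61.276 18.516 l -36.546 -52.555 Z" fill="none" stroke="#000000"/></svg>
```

; LightBurn 1.5.06
; GRBL device profile, absolute coords
G21
G90
G0 X20.533 Y112.866
M3 S883
G01 X281.817 Y168.370 F1380
G01 X133.556 Y173.803
G01 X296.914 Y127.314
M5
G0 X97.208 Y109.404
M3 S321
G01 X157.666 Y88.367 F4878
G01 X156.340 Y24.367
G01 X95.064 Y5.851
G01 X58.518 Y58.406
G01 X97.208 Y109.404
M5
G0 X0.000 Y0.000

Since the viewBox matches the mm dimensions, user units are millimetres directly. The only transform is the Y-flip y_m = 195.294 − y_svg.

Shape 1 is a open polyline drawn with `<polyline>`. Its stroke #0000ff means cut at S883, F1380. After flipping Y the toolpath is (20.533,112.866) → (281.817,168.370) → (133.556,173.803) → (296.914,127.314).

Shape 2 is a regular polygon drawn with `<path>`. Its stroke #000000 means engrave at S321, F4878. After flipping Y the toolpath is (97.208,109.404) → (157.666,88.367) → (156.340,24.367) → (95.064,5.851) → (58.518,58.406) → (97.208,109.404), returning to the start.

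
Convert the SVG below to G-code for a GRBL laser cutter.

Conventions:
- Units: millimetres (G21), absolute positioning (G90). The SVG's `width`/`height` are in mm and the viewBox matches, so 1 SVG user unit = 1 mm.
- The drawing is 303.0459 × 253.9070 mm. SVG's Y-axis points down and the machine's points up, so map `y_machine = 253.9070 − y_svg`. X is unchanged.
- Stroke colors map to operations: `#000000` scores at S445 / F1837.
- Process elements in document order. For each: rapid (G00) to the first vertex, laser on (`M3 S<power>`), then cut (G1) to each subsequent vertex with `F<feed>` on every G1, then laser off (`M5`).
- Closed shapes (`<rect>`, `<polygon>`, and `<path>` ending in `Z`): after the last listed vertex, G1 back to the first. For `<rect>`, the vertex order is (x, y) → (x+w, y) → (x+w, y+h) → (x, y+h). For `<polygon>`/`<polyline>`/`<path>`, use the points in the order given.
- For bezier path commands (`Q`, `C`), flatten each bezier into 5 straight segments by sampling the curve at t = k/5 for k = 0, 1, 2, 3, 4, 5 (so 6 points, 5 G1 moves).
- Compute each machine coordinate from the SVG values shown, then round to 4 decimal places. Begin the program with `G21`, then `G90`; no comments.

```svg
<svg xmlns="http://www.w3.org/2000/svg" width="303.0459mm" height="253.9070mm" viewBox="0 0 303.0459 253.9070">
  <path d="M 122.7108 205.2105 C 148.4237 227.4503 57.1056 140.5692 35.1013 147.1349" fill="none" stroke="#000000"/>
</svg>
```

viewBox `0 0 303.0459 253.9070` with mm width/height → 1 unit = 1 mm. Flip: y_m = 253.9070 − y_svg.

**Shape 1** — `<path>` cubic bezier, stroke `#000000` → score (S445, F1837). Control points (SVG): P0=(122.7108,205.2105), P1=(148.4237,227.4503), P2=(57.1056,140.5692), P3=(35.1013,147.1349); sampled at t=k/5. Machine vertices: (122.7108,48.6965) → (125.5856,46.8266) → (109.3175,61.4224) → (82.8510,82.7608) → (55.1308,101.1184) → (35.1013,106.7721). Open path.

G21
G90
G00 X122.7108 Y48.6965
M3 S445
G1 X125.5856 Y46.8266 F1837
G1 X109.3175 Y61.4224 F1837
G1 X82.8510 Y82.7608 F1837
G1 X55.1308 Y101.1184 F1837
G1 X35.1013 Y106.7721 F1837
M5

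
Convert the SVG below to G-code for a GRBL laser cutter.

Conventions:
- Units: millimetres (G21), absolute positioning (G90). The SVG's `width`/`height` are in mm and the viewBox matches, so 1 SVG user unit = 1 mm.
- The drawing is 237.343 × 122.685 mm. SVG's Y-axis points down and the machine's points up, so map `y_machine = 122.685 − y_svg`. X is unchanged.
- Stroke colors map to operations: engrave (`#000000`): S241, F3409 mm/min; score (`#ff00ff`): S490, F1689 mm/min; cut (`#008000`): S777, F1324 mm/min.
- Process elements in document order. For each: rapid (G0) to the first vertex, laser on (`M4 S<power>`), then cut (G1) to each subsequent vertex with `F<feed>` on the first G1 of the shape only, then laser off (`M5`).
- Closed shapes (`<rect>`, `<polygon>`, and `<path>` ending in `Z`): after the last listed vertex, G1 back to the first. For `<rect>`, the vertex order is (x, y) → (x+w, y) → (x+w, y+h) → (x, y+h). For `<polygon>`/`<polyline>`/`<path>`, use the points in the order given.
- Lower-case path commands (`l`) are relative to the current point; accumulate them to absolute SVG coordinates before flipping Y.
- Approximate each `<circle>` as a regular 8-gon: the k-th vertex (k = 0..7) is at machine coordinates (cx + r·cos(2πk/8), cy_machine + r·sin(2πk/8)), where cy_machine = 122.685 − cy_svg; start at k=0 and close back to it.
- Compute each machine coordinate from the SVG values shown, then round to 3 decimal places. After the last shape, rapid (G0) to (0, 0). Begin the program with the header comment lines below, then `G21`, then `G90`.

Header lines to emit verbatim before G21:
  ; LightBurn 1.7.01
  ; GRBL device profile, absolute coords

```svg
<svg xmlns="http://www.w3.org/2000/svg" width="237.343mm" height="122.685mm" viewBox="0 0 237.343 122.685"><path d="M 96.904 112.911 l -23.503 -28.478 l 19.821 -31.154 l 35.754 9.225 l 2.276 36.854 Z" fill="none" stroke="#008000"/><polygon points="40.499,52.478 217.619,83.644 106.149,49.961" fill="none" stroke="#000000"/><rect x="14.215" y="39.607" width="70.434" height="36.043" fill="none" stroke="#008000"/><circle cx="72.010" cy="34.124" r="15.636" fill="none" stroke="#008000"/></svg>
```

viewBox `0 0 237.343 122.685` with mm width/height → 1 unit = 1 mm. Flip: y_m = 122.685 − y_svg.

**Shape 1** — `<path>` regular polygon, stroke `#008000` → cut (S777, F1324). Machine vertices: (96.904,9.774) → (73.401,38.252) → (93.222,69.406) → (128.976,60.181) → (131.252,23.327) → (96.904,9.774). Closed: final G1 returns to the first vertex.

**Shape 2** — `<polygon>` closed polygon, stroke `#000000` → engrave (S241, F3409). Machine vertices: (40.499,70.207) → (217.619,39.041) → (106.149,72.724) → (40.499,70.207). Closed: final G1 returns to the first vertex.

**Shape 3** — `<rect>` rectangle, stroke `#008000` → cut (S777, F1324). Machine vertices: (14.215,83.078) → (84.649,83.078) → (84.649,47.035) → (14.215,47.035) → (14.215,83.078). Closed: final G1 returns to the first vertex.

**Shape 4** — `<circle>` circle, stroke `#008000` → cut (S777, F1324). Machine vertices: (87.646,88.561) → (83.066,99.617) → (72.010,104.197) → (60.954,99.617) → (56.374,88.561) → (60.954,77.505) → (72.010,72.925) → (83.066,77.505) → (87.646,88.561). Closed: final G1 returns to the first vertex.

; LightBurn 1.7.01
; GRBL device profile, absolute coords
G21
G90
G0 X96.904 Y9.774
M4 S777
G1 X73.401 Y38.252 F1324
G1 X93.222 Y69.406
G1 X128.976 Y60.181
G1 X131.252 Y23.327
G1 X96.904 Y9.774
M5
G0 X40.499 Y70.207
M4 S241
G1 X217.619 Y39.041 F3409
G1 X106.149 Y72.724
G1 X40.499 Y70.207
M5
G0 X14.215 Y83.078
M4 S777
G1 X84.649 Y83.078 F1324
G1 X84.649 Y47.035
G1 X14.215 Y47.035
G1 X14.215 Y83.078
M5
G0 X87.646 Y88.561
M4 S777
G1 X83.066 Y99.617 F1324
G1 X72.010 Y104.197
G1 X60.954 Y99.617
G1 X56.374 Y88.561
G1 X60.954 Y77.505
G1 X72.010 Y72.925
G1 X83.066 Y77.505
G1 X87.646 Y88.561
M5
G0 X0.000 Y0.000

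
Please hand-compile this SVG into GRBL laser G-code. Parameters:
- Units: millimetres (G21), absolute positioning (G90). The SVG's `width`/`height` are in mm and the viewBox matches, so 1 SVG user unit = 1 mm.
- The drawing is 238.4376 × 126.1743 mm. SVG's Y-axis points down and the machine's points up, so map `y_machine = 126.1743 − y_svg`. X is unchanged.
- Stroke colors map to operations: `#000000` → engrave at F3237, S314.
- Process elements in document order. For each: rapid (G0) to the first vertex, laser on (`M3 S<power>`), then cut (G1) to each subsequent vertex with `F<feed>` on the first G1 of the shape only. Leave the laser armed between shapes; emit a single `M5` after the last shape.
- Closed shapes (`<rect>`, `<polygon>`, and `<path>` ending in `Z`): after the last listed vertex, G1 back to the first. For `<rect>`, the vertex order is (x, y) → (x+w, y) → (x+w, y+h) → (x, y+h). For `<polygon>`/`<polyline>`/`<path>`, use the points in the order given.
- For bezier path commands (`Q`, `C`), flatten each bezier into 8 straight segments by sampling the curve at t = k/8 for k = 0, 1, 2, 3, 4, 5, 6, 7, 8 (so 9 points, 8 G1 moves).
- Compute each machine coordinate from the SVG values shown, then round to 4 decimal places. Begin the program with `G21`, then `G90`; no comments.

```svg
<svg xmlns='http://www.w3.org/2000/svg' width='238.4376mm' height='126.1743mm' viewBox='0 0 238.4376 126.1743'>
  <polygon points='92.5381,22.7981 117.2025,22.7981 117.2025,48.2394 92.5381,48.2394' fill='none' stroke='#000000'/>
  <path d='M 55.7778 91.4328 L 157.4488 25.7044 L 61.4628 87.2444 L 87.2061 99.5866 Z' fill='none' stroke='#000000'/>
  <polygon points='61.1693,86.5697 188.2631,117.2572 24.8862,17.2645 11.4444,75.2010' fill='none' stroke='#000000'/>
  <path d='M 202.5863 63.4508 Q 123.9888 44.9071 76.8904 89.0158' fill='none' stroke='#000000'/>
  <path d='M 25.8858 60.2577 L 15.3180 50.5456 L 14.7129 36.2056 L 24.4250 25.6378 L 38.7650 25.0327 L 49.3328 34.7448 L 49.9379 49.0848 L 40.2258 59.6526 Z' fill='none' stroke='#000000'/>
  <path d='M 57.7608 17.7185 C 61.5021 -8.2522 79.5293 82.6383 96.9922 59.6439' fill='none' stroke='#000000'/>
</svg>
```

G21
G90
G0 X92.5381 Y103.3762
M3 S314
G1 X117.2025 Y103.3762 F3237
G1 X117.2025 Y77.9349
G1 X92.5381 Y77.9349
G1 X92.5381 Y103.3762
G0 X55.7778 Y34.7415
M3 S314
G1 X157.4488 Y100.4699 F3237
G1 X61.4628 Y38.9299
G1 X87.2061 Y26.5877
G1 X55.7778 Y34.7415
G0 X61.1693 Y39.6046
M3 S314
G1 X188.2631 Y8.9171 F3237
G1 X24.8862 Y108.9098
G1 X11.4444 Y50.9733
G1 X61.1693 Y39.6046
G0 X202.5863 Y62.7235
M3 S314
G1 X183.4291 Y66.3805 F3237
G1 X165.2562 Y68.0796
G1 X148.0677 Y67.8208
G1 X131.8636 Y65.6041
G1 X116.6438 Y61.4295
G1 X102.4083 Y55.2971
G1 X89.1572 Y47.2067
G1 X76.8904 Y37.1585
G0 X25.8858 Y65.9166
M3 S314
G1 X15.3180 Y75.6287 F3237
G1 X14.7129 Y89.9687
G1 X24.4250 Y100.5365
G1 X38.7650 Y101.1416
G1 X49.3328 Y91.4295
G1 X49.9379 Y77.0895
G1 X40.2258 Y66.5217
G1 X25.8858 Y65.9166
G0 X57.7608 Y108.4558
M3 S314
G1 X59.8044 Y113.1676 F3237
G1 X63.0133 Y109.6278
G1 X67.2135 Y100.5403
G1 X72.2309 Y88.6092
G1 X77.8915 Y76.5386
G1 X84.0213 Y67.0326
G1 X90.4462 Y62.7952
G1 X96.9922 Y66.5304
M5

Since the viewBox matches the mm dimensions, user units are millimetres directly. The only transform is the Y-flip y_m = 126.1743 − y_svg.

Shape 1 is a rectangle drawn with `<polygon>`. Its stroke #000000 means engrave at S314, F3237. After flipping Y the toolpath is (92.5381,103.3762) → (117.2025,103.3762) → (117.2025,77.9349) → (92.5381,77.9349) → (92.5381,103.3762), returning to the start.

Shape 2 is a closed polygon drawn with `<path>`. Its stroke #000000 means engrave at S314, F3237. After flipping Y the toolpath is (55.7778,34.7415) → (157.4488,100.4699) → (61.4628,38.9299) → (87.2061,26.5877) → (55.7778,34.7415), returning to the start.

Shape 3 is a closed polygon drawn with `<polygon>`. Its stroke #000000 means engrave at S314, F3237. After flipping Y the toolpath is (61.1693,39.6046) → (188.2631,8.9171) → (24.8862,108.9098) → (11.4444,50.9733) → (61.1693,39.6046), returning to the start.

Shape 4 is a quadratic bezier drawn with `<path>`. Its stroke #000000 means engrave at S314, F3237. After flipping Y the toolpath is (202.5863,62.7235) → (183.4291,66.3805) → (165.2562,68.0796) → (148.0677,67.8208) → (131.8636,65.6041) → (116.6438,61.4295) → (102.4083,55.2971) → (89.1572,47.2067) → (76.8904,37.1585).

Shape 5 is a regular polygon drawn with `<path>`. Its stroke #000000 means engrave at S314, F3237. After flipping Y the toolpath is (25.8858,65.9166) → (15.3180,75.6287) → (14.7129,89.9687) → (24.4250,100.5365) → (38.7650,101.1416) → (49.3328,91.4295) → (49.9379,77.0895) → (40.2258,66.5217) → (25.8858,65.9166), returning to the start.

Shape 6 is a cubic bezier drawn with `<path>`. Its stroke #000000 means engrave at S314, F3237. After flipping Y the toolpath is (57.7608,108.4558) → (59.8044,113.1676) → (63.0133,109.6278) → (67.2135,100.5403) → (72.2309,88.6092) → (77.8915,76.5386) → (84.0213,67.0326) → (90.4462,62.7952) → (96.9922,66.5304).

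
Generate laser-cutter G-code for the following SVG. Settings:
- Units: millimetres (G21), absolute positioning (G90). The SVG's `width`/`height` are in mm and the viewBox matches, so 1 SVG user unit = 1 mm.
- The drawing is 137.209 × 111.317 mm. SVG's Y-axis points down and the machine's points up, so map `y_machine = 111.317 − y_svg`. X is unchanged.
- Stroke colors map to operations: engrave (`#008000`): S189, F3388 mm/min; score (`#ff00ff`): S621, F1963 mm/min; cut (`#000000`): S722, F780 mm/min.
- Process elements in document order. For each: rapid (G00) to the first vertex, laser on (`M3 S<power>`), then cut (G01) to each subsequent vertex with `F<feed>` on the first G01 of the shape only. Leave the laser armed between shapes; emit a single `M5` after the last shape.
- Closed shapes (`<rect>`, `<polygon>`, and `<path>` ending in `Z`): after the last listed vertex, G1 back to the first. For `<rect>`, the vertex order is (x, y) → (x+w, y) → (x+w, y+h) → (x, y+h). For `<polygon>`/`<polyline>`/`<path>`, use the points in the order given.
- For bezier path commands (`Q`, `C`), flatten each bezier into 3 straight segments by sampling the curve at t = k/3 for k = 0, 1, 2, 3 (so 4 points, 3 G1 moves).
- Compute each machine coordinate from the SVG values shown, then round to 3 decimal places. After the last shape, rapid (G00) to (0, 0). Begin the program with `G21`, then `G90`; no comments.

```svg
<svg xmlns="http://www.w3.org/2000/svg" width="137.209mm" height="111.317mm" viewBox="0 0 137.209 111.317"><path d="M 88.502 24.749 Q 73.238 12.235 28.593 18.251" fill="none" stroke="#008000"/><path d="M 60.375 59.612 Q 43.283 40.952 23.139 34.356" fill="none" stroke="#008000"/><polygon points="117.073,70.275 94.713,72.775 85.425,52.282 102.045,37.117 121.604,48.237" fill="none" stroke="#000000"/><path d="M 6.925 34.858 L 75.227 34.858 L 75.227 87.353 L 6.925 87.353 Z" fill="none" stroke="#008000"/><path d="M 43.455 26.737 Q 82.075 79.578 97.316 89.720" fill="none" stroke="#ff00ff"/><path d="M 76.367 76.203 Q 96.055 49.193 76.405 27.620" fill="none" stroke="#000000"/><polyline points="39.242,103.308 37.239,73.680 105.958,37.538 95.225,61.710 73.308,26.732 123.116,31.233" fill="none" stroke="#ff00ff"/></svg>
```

Since the viewBox matches the mm dimensions, user units are millimetres directly. The only transform is the Y-flip y_m = 111.317 − y_svg.

Shape 1 is a quadratic bezier drawn with `<path>`. Its stroke #008000 means engrave at S189, F3388. After flipping Y the toolpath is (88.502,86.568) → (75.061,92.852) → (55.092,95.018) → (28.593,93.066).

Shape 2 is a quadratic bezier drawn with `<path>`. Its stroke #008000 means engrave at S189, F3388. After flipping Y the toolpath is (60.375,51.705) → (48.641,62.805) → (36.229,71.223) → (23.139,76.961).

Shape 3 is a regular polygon drawn with `<polygon>`. Its stroke #000000 means cut at S722, F780. After flipping Y the toolpath is (117.073,41.042) → (94.713,38.542) → (85.425,59.035) → (102.045,74.200) → (121.604,63.080) → (117.073,41.042), returning to the start.

Shape 4 is a rectangle drawn with `<path>`. Its stroke #008000 means engrave at S189, F3388. After flipping Y the toolpath is (6.925,76.459) → (75.227,76.459) → (75.227,23.964) → (6.925,23.964) → (6.925,76.459), returning to the start.

Shape 5 is a quadratic bezier drawn with `<path>`. Its stroke #ff00ff means score at S621, F1963. After flipping Y the toolpath is (43.455,84.580) → (66.604,54.097) → (84.558,33.103) → (97.316,21.597).

Shape 6 is a quadratic bezier drawn with `<path>`. Its stroke #000000 means cut at S722, F780. After flipping Y the toolpath is (76.367,35.114) → (85.121,52.517) → (85.134,68.711) → (76.405,83.697).

Shape 7 is a open polyline drawn with `<polyline>`. Its stroke #ff00ff means score at S621, F1963. After flipping Y the toolpath is (39.242,8.009) → (37.239,37.637) → (105.958,73.779) → (95.225,49.607) → (73.308,84.585) → (123.116,80.084).

G21
G90
G00 X88.502 Y86.568
M3 S189
G01 X75.061 Y92.852 F3388
G01 X55.092 Y95.018
G01 X28.593 Y93.066
G00 X60.375 Y51.705
M3 S189
G01 X48.641 Y62.805 F3388
G01 X36.229 Y71.223
G01 X23.139 Y76.961
G00 X117.073 Y41.042
M3 S722
G01 X94.713 Y38.542 F780
G01 X85.425 Y59.035
G01 X102.045 Y74.200
G01 X121.604 Y63.080
G01 X117.073 Y41.042
G00 X6.925 Y76.459
M3 S189
G01 X75.227 Y76.459 F3388
G01 X75.227 Y23.964
G01 X6.925 Y23.964
G01 X6.925 Y76.459
G00 X43.455 Y84.580
M3 S621
G01 X66.604 Y54.097 F1963
G01 X84.558 Y33.103
G01 X97.316 Y21.597
G00 X76.367 Y35.114
M3 S722
G01 X85.121 Y52.517 F780
G01 X85.134 Y68.711
G01 X76.405 Y83.697
G00 X39.242 Y8.009
M3 S621
G01 X37.239 Y37.637 F1963
G01 X105.958 Y73.779
G01 X95.225 Y49.607
G01 X73.308 Y84.585
G01 X123.116 Y80.084
M5
G00 X0.000 Y0.000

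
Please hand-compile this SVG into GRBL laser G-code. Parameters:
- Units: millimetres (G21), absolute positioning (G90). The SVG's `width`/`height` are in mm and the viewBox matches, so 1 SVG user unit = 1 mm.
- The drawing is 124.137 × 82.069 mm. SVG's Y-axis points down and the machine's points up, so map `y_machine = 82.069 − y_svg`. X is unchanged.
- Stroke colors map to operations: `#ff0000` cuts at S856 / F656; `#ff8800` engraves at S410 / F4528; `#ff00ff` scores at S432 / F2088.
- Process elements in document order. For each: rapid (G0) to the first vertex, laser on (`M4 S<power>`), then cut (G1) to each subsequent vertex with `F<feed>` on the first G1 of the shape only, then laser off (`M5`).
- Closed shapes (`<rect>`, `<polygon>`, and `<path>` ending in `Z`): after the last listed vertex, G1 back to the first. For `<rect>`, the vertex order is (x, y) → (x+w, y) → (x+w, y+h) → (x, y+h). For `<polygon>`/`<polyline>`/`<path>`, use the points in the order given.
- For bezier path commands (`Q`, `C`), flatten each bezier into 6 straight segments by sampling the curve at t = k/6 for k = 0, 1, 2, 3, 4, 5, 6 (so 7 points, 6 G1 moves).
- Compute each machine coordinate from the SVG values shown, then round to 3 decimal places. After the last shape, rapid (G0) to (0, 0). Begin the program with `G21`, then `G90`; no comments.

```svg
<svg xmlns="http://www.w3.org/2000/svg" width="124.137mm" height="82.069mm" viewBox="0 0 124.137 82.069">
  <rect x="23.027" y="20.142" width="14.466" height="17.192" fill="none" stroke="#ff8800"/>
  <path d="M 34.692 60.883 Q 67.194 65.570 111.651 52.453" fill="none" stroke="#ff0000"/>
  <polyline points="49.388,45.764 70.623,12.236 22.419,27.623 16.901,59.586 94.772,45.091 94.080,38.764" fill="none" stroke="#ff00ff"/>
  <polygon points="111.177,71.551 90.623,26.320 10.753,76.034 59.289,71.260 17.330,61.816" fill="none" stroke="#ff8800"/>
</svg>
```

G21
G90
G0 X23.027 Y61.927
M4 S410
G1 X37.493 Y61.927 F4528
G1 X37.493 Y44.735
G1 X23.027 Y44.735
G1 X23.027 Y61.927
M5
G0 X34.692 Y21.186
M4 S856
G1 X45.858 Y20.118 F656
G1 X57.688 Y20.040
G1 X70.183 Y20.950
G1 X83.341 Y22.850
G1 X97.164 Y25.738
G1 X111.651 Y29.616
M5
G0 X49.388 Y36.305
M4 S432
G1 X70.623 Y69.833 F2088
G1 X22.419 Y54.446
G1 X16.901 Y22.483
G1 X94.772 Y36.978
G1 X94.080 Y43.305
M5
G0 X111.177 Y10.518
M4 S410
G1 X90.623 Y55.749 F4528
G1 X10.753 Y6.035
G1 X59.289 Y10.809
G1 X17.330 Y20.253
G1 X111.177 Y10.518
M5
G0 X0.000 Y0.000

Since the viewBox matches the mm dimensions, user units are millimetres directly. The only transform is the Y-flip y_m = 82.069 − y_svg.

Shape 1 is a rectangle drawn with `<rect>`. Its stroke #ff8800 means engrave at S410, F4528. After flipping Y the toolpath is (23.027,61.927) → (37.493,61.927) → (37.493,44.735) → (23.027,44.735) → (23.027,61.927), returning to the start.

Shape 2 is a quadratic bezier drawn with `<path>`. Its stroke #ff0000 means cut at S856, F656. After flipping Y the toolpath is (34.692,21.186) → (45.858,20.118) → (57.688,20.040) → (70.183,20.950) → (83.341,22.850) → (97.164,25.738) → (111.651,29.616).

Shape 3 is a open polyline drawn with `<polyline>`. Its stroke #ff00ff means score at S432, F2088. After flipping Y the toolpath is (49.388,36.305) → (70.623,69.833) → (22.419,54.446) → (16.901,22.483) → (94.772,36.978) → (94.080,43.305).

Shape 4 is a closed polygon drawn with `<polygon>`. Its stroke #ff8800 means engrave at S410, F4528. After flipping Y the toolpath is (111.177,10.518) → (90.623,55.749) → (10.753,6.035) → (59.289,10.809) → (17.330,20.253) → (111.177,10.518), returning to the start.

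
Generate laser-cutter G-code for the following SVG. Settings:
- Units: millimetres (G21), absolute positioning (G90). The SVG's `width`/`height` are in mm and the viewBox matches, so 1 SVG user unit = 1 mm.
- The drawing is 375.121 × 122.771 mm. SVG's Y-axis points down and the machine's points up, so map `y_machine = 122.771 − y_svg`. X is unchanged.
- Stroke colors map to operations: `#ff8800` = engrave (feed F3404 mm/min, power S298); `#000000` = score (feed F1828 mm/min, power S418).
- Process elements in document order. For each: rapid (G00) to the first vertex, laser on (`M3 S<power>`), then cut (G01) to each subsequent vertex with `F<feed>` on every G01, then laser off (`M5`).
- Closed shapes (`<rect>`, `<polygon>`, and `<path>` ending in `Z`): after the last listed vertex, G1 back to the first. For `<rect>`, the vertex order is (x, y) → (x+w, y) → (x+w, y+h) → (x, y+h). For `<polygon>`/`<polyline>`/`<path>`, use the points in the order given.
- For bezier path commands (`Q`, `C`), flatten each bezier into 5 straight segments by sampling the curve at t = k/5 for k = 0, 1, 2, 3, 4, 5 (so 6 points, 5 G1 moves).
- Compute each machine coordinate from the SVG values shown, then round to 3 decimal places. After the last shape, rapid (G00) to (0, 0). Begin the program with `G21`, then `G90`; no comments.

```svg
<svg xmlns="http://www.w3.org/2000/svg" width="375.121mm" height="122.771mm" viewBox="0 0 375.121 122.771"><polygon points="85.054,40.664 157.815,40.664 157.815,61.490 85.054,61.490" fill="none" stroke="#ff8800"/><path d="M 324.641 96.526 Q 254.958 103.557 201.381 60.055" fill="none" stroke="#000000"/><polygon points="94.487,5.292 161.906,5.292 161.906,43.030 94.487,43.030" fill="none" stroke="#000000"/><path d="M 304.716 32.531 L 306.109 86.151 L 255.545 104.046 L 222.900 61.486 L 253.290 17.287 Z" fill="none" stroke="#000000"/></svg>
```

G21
G90
G00 X85.054 Y82.107
M3 S298
G01 X157.815 Y82.107 F3404
G01 X157.815 Y61.281 F3404
G01 X85.054 Y61.281 F3404
G01 X85.054 Y82.107 F3404
M5
G00 X324.641 Y26.245
M3 S418
G01 X297.412 Y25.454 F1828
G01 X271.472 Y28.705 F1828
G01 X246.820 Y36.000 F1828
G01 X223.456 Y47.337 F1828
G01 X201.381 Y62.716 F1828
M5
G00 X94.487 Y117.479
M3 S418
G01 X161.906 Y117.479 F1828
G01 X161.906 Y79.741 F1828
G01 X94.487 Y79.741 F1828
G01 X94.487 Y117.479 F1828
M5
G00 X304.716 Y90.240
M3 S418
G01 X306.109 Y36.620 F1828
G01 X255.545 Y18.725 F1828
G01 X222.900 Y61.285 F1828
G01 X253.290 Y105.484 F1828
G01 X304.716 Y90.240 F1828
M5
G00 X0.000 Y0.000

Since the viewBox matches the mm dimensions, user units are millimetres directly. The only transform is the Y-flip y_m = 122.771 − y_svg.

Shape 1 is a rectangle drawn with `<polygon>`. Its stroke #ff8800 means engrave at S298, F3404. After flipping Y the toolpath is (85.054,82.107) → (157.815,82.107) → (157.815,61.281) → (85.054,61.281) → (85.054,82.107), returning to the start.

Shape 2 is a quadratic bezier drawn with `<path>`. Its stroke #000000 means score at S418, F1828. After flipping Y the toolpath is (324.641,26.245) → (297.412,25.454) → (271.472,28.705) → (246.820,36.000) → (223.456,47.337) → (201.381,62.716).

Shape 3 is a rectangle drawn with `<polygon>`. Its stroke #000000 means score at S418, F1828. After flipping Y the toolpath is (94.487,117.479) → (161.906,117.479) → (161.906,79.741) → (94.487,79.741) → (94.487,117.479), returning to the start.

Shape 4 is a regular polygon drawn with `<path>`. Its stroke #000000 means score at S418, F1828. After flipping Y the toolpath is (304.716,90.240) → (306.109,36.620) → (255.545,18.725) → (222.900,61.285) → (253.290,105.484) → (304.716,90.240), returning to the start.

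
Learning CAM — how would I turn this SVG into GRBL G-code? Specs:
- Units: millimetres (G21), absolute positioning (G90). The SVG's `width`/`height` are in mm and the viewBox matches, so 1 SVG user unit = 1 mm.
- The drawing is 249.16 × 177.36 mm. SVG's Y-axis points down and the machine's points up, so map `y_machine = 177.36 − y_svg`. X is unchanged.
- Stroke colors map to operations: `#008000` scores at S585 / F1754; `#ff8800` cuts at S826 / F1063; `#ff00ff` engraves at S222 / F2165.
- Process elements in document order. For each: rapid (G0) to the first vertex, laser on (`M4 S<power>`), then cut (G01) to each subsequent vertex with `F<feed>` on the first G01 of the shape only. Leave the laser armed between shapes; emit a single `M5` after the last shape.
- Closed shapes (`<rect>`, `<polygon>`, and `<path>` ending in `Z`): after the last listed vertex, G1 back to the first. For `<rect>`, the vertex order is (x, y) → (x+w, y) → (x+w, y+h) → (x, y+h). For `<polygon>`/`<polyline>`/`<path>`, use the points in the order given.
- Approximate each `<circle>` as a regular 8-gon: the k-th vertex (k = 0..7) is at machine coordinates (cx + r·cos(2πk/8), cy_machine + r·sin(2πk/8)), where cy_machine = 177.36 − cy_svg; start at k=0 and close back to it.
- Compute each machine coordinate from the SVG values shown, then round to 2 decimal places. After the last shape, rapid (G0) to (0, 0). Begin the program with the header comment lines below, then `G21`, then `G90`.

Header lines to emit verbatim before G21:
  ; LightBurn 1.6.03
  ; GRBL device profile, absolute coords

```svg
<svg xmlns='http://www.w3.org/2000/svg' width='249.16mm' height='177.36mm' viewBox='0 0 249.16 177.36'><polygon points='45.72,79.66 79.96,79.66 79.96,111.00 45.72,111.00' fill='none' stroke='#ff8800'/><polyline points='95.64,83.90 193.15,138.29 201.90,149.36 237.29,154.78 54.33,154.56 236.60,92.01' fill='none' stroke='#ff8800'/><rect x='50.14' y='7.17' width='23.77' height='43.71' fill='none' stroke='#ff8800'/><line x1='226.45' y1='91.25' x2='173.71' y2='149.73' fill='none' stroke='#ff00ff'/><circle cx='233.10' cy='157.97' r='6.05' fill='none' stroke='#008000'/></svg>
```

viewBox `0 0 249.16 177.36` with mm width/height → 1 unit = 1 mm. Flip: y_m = 177.36 − y_svg.

**Shape 1** — `<polygon>` rectangle, stroke `#ff8800` → cut (S826, F1063). Machine vertices: (45.72,97.70) → (79.96,97.70) → (79.96,66.36) → (45.72,66.36) → (45.72,97.70). Closed: final G1 returns to the first vertex.

**Shape 2** — `<polyline>` open polyline, stroke `#ff8800` → cut (S826, F1063). Machine vertices: (95.64,93.46) → (193.15,39.07) → (201.90,28.00) → (237.29,22.58) → (54.33,22.80) → (236.60,85.35). Open path.

**Shape 3** — `<rect>` rectangle, stroke `#ff8800` → cut (S826, F1063). Machine vertices: (50.14,170.19) → (73.91,170.19) → (73.91,126.48) → (50.14,126.48) → (50.14,170.19). Closed: final G1 returns to the first vertex.

**Shape 4** — `<line>` line segment, stroke `#ff00ff` → engrave (S222, F2165). Machine vertices: (226.45,86.11) → (173.71,27.63). Open path.

**Shape 5** — `<circle>` circle, stroke `#008000` → score (S585, F1754). Machine vertices: (239.15,19.39) → (237.38,23.67) → (233.10,25.44) → (228.82,23.67) → (227.05,19.39) → (228.82,15.11) → (233.10,13.34) → (237.38,15.11) → (239.15,19.39). Closed: final G1 returns to the first vertex.

; LightBurn 1.6.03
; GRBL device profile, absolute coords
G21
G90
G0 X45.72 Y97.70
M4 S826
G01 X79.96 Y97.70 F1063
G01 X79.96 Y66.36
G01 X45.72 Y66.36
G01 X45.72 Y97.70
G0 X95.64 Y93.46
M4 S826
G01 X193.15 Y39.07 F1063
G01 X201.90 Y28.00
G01 X237.29 Y22.58
G01 X54.33 Y22.80
G01 X236.60 Y85.35
G0 X50.14 Y170.19
M4 S826
G01 X73.91 Y170.19 F1063
G01 X73.91 Y126.48
G01 X50.14 Y126.48
G01 X50.14 Y170.19
G0 X226.45 Y86.11
M4 S222
G01 X173.71 Y27.63 F2165
G0 X239.15 Y19.39
M4 S585
G01 X237.38 Y23.67 F1754
G01 X233.10 Y25.44
G01 X228.82 Y23.67
G01 X227.05 Y19.39
G01 X228.82 Y15.11
G01 X233.10 Y13.34
G01 X237.38 Y15.11
G01 X239.15 Y19.39
M5
G0 X0.00 Y0.00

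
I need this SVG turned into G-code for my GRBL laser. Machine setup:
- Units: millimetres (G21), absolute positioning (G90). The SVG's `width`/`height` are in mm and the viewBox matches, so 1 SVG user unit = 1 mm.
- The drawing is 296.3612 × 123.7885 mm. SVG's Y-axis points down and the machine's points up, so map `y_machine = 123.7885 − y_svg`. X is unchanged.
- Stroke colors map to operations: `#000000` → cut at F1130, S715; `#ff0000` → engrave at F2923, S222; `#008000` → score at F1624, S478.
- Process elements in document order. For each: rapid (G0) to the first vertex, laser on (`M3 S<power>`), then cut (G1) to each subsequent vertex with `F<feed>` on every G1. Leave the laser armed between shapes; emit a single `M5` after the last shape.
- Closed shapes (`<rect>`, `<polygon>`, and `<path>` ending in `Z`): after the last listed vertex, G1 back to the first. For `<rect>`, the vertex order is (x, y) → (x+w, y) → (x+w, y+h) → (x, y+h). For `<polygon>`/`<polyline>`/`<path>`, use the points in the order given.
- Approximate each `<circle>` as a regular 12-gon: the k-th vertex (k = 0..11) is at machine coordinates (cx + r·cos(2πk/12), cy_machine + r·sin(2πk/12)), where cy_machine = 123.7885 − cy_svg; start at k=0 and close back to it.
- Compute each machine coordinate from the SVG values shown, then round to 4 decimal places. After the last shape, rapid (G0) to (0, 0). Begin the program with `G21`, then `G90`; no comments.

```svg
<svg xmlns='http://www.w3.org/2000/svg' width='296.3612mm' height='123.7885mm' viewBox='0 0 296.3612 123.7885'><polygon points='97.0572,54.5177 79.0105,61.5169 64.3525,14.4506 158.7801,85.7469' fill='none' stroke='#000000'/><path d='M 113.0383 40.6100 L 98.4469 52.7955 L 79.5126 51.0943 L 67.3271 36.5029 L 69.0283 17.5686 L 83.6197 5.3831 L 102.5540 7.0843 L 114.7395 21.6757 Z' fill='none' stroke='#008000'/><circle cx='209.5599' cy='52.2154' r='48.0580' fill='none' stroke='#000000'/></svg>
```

G21
G90
G0 X97.0572 Y69.2708
M3 S715
G1 X79.0105 Y62.2716 F1130
G1 X64.3525 Y109.3379 F1130
G1 X158.7801 Y38.0416 F1130
G1 X97.0572 Y69.2708 F1130
G0 X113.0383 Y83.1785
M3 S478
G1 X98.4469 Y70.9930 F1624
G1 X79.5126 Y72.6942 F1624
G1 X67.3271 Y87.2856 F1624
G1 X69.0283 Y106.2199 F1624
G1 X83.6197 Y118.4054 F1624
G1 X102.5540 Y116.7042 F1624
G1 X114.7395 Y102.1128 F1624
G1 X113.0383 Y83.1785 F1624
G0 X257.6179 Y71.5731
M3 S715
G1 X251.1793 Y95.6021 F1130
G1 X233.5889 Y113.1925 F1130
G1 X209.5599 Y119.6311 F1130
G1 X185.5309 Y113.1925 F1130
G1 X167.9405 Y95.6021 F1130
G1 X161.5019 Y71.5731 F1130
G1 X167.9405 Y47.5441 F1130
G1 X185.5309 Y29.9537 F1130
G1 X209.5599 Y23.5151 F1130
G1 X233.5889 Y29.9537 F1130
G1 X251.1793 Y47.5441 F1130
G1 X257.6179 Y71.5731 F1130
M5
G0 X0.0000 Y0.0000

1 u = 1 mm; y_m = 123.7885 − y.

[1] `<polygon>` closed polygon, #000000→cut S715 F1130: (97.0572,69.2708) → (79.0105,62.2716) → (64.3525,109.3379) → (158.7801,38.0416) → (97.0572,69.2708) (closed)

[2] `<path>` regular polygon, #008000→score S478 F1624: (113.0383,83.1785) → (98.4469,70.9930) → (79.5126,72.6942) → (67.3271,87.2856) → (69.0283,106.2199) → (83.6197,118.4054) → (102.5540,116.7042) → (114.7395,102.1128) → (113.0383,83.1785) (closed)

[3] `<circle>` circle, #000000→cut S715 F1130: (257.6179,71.5731) → (251.1793,95.6021) → (233.5889,113.1925) → (209.5599,119.6311) → (185.5309,113.1925) → (167.9405,95.6021) → (161.5019,71.5731) → (167.9405,47.5441) → (185.5309,29.9537) → (209.5599,23.5151) → (233.5889,29.9537) → (251.1793,47.5441) → (257.6179,71.5731) (closed)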